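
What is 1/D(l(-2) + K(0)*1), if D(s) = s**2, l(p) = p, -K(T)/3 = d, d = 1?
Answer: 1/25 ≈ 0.040000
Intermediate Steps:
K(T) = -3 (K(T) = -3*1 = -3)
1/D(l(-2) + K(0)*1) = 1/((-2 - 3*1)**2) = 1/((-2 - 3)**2) = 1/((-5)**2) = 1/25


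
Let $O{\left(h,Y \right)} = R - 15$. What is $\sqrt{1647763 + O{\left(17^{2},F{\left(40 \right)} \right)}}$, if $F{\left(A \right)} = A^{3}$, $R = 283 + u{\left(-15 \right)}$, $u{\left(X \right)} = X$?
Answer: $4 \sqrt{103001} \approx 1283.8$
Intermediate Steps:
$R = 268$ ($R = 283 - 15 = 268$)
$O{\left(h,Y \right)} = 253$ ($O{\left(h,Y \right)} = 268 - 15 = 253$)
$\sqrt{1647763 + O{\left(17^{2},F{\left(40 \right)} \right)}} = \sqrt{1647763 + 253} = \sqrt{1648016} = 4 \sqrt{103001}$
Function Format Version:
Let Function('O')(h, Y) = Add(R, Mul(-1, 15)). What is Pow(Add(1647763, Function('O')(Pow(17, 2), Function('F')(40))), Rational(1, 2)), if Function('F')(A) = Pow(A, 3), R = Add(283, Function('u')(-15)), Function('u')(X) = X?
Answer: Mul(4, Pow(103001, Rational(1, 2))) ≈ 1283.8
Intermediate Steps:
R = 268 (R = Add(283, -15) = 268)
Function('O')(h, Y) = 253 (Function('O')(h, Y) = Add(268, Mul(-1, 15)) = Add(268, -15) = 253)
Pow(Add(1647763, Function('O')(Pow(17, 2), Function('F')(40))), Rational(1, 2)) = Pow(Add(1647763, 253), Rational(1, 2)) = Pow(1648016, Rational(1, 2)) = Mul(4, Pow(103001, Rational(1, 2)))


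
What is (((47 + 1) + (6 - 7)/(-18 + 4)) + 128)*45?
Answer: 110925/14 ≈ 7923.2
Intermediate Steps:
(((47 + 1) + (6 - 7)/(-18 + 4)) + 128)*45 = ((48 - 1/(-14)) + 128)*45 = ((48 - 1*(-1/14)) + 128)*45 = ((48 + 1/14) + 128)*45 = (673/14 + 128)*45 = (2465/14)*45 = 110925/14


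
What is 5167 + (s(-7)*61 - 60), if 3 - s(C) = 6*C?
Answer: 7852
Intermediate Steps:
s(C) = 3 - 6*C
5167 + (s(-7)*61 - 60) = 5167 + ((3 - 6*(-7))*61 - 60) = 5167 + ((3 + 42)*61 - 60) = 5167 + (45*61 - 60) = 5167 + (2745 - 60) = 5167 + 2685 = 7852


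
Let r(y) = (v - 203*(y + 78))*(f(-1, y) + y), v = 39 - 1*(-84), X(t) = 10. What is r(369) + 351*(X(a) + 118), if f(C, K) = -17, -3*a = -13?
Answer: -31852608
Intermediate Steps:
a = 13/3 (a = -⅓*(-13) = 13/3 ≈ 4.3333)
v = 123 (v = 39 + 84 = 123)
r(y) = (-15711 - 203*y)*(-17 + y) (r(y) = (123 - 203*(y + 78))*(-17 + y) = (123 - 203*(78 + y))*(-17 + y) = (123 + (-15834 - 203*y))*(-17 + y) = (-15711 - 203*y)*(-17 + y))
r(369) + 351*(X(a) + 118) = (267087 - 12260*369 - 203*369²) + 351*(10 + 118) = (267087 - 4523940 - 203*136161) + 351*128 = (267087 - 4523940 - 27640683) + 44928 = -31897536 + 44928 = -31852608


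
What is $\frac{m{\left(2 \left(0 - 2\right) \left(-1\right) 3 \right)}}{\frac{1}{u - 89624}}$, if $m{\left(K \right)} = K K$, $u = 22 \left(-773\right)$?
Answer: $-15354720$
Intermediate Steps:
$u = -17006$
$m{\left(K \right)} = K^{2}$
$\frac{m{\left(2 \left(0 - 2\right) \left(-1\right) 3 \right)}}{\frac{1}{u - 89624}} = \frac{\left(2 \left(0 - 2\right) \left(-1\right) 3\right)^{2}}{\frac{1}{-17006 - 89624}} = \frac{\left(2 \left(-2\right) \left(-1\right) 3\right)^{2}}{\frac{1}{-106630}} = \frac{\left(\left(-4\right) \left(-1\right) 3\right)^{2}}{- \frac{1}{106630}} = \left(4 \cdot 3\right)^{2} \left(-106630\right) = 12^{2} \left(-106630\right) = 144 \left(-106630\right) = -15354720$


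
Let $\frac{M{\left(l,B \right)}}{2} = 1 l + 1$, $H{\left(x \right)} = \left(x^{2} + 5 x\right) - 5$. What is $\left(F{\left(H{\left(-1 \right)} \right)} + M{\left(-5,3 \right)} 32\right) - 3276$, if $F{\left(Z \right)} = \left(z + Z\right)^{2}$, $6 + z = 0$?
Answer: $-3307$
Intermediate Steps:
$z = -6$ ($z = -6 + 0 = -6$)
$H{\left(x \right)} = -5 + x^{2} + 5 x$
$F{\left(Z \right)} = \left(-6 + Z\right)^{2}$
$M{\left(l,B \right)} = 2 + 2 l$ ($M{\left(l,B \right)} = 2 \left(1 l + 1\right) = 2 \left(l + 1\right) = 2 \left(1 + l\right) = 2 + 2 l$)
$\left(F{\left(H{\left(-1 \right)} \right)} + M{\left(-5,3 \right)} 32\right) - 3276 = \left(\left(-6 + \left(-5 + \left(-1\right)^{2} + 5 \left(-1\right)\right)\right)^{2} + \left(2 + 2 \left(-5\right)\right) 32\right) - 3276 = \left(\left(-6 - 9\right)^{2} + \left(2 - 10\right) 32\right) - 3276 = \left(\left(-6 - 9\right)^{2} - 256\right) - 3276 = \left(\left(-15\right)^{2} - 256\right) - 3276 = \left(225 - 256\right) - 3276 = -31 - 3276 = -3307$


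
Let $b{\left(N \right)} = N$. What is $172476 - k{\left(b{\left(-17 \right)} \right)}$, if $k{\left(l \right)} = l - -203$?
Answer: $172290$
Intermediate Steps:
$k{\left(l \right)} = 203 + l$ ($k{\left(l \right)} = l + 203 = 203 + l$)
$172476 - k{\left(b{\left(-17 \right)} \right)} = 172476 - \left(203 - 17\right) = 172476 - 186 = 172290$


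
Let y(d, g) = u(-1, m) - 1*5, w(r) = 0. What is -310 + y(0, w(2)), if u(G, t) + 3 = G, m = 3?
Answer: -319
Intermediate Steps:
u(G, t) = -3 + G
y(d, g) = -9 (y(d, g) = (-3 - 1) - 1*5 = -4 - 5 = -9)
-310 + y(0, w(2)) = -310 - 9 = -319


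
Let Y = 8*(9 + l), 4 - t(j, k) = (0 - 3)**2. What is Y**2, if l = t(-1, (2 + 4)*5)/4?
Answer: 3844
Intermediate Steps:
t(j, k) = -5 (t(j, k) = 4 - (0 - 3)**2 = 4 - 1*(-3)**2 = 4 - 1*9 = 4 - 9 = -5)
l = -5/4 ≈ -1.2500
Y = 62 (Y = 8*(9 - 5/4) = 8*(31/4) = 62)
Y**2 = 62**2 = 3844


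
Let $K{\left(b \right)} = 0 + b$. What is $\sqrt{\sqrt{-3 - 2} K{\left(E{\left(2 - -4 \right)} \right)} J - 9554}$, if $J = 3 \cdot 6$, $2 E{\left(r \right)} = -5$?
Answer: $\sqrt{-9554 - 45 i \sqrt{5}} \approx 0.5147 - 97.746 i$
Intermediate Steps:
$E{\left(r \right)} = - \frac{5}{2}$ ($E{\left(r \right)} = \frac{1}{2} \left(-5\right) = - \frac{5}{2}$)
$K{\left(b \right)} = b$
$J = 18$
$\sqrt{\sqrt{-3 - 2} K{\left(E{\left(2 - -4 \right)} \right)} J - 9554} = \sqrt{\sqrt{-3 - 2} \left(- \frac{5}{2}\right) 18 - 9554} = \sqrt{\sqrt{-5} \left(- \frac{5}{2}\right) 18 - 9554} = \sqrt{i \sqrt{5} \left(- \frac{5}{2}\right) 18 - 9554} = \sqrt{- \frac{5 i \sqrt{5}}{2} \cdot 18 - 9554} = \sqrt{- 45 i \sqrt{5} - 9554} = \sqrt{-9554 - 45 i \sqrt{5}}$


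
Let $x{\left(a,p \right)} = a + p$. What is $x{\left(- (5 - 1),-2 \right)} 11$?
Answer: $-66$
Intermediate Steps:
$x{\left(- (5 - 1),-2 \right)} 11 = \left(- (5 - 1) - 2\right) 11 = \left(\left(-1\right) 4 - 2\right) 11 = \left(-4 - 2\right) 11 = \left(-6\right) 11 = -66$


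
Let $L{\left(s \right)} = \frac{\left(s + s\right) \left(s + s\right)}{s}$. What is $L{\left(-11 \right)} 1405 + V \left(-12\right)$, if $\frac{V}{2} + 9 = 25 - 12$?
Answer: $-61916$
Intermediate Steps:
$V = 8$ ($V = -18 + 2 \left(25 - 12\right) = -18 + 2 \cdot 13 = -18 + 26 = 8$)
$L{\left(s \right)} = 4 s$ ($L{\left(s \right)} = \frac{2 s 2 s}{s} = \frac{4 s^{2}}{s} = 4 s$)
$L{\left(-11 \right)} 1405 + V \left(-12\right) = 4 \left(-11\right) 1405 + 8 \left(-12\right) = \left(-44\right) 1405 - 96 = -61820 - 96 = -61916$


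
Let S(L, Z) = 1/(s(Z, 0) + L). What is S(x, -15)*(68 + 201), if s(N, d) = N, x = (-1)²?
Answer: -269/14 ≈ -19.214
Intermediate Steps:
x = 1
S(L, Z) = 1/(L + Z) (S(L, Z) = 1/(Z + L) = 1/(L + Z))
S(x, -15)*(68 + 201) = (68 + 201)/(1 - 15) = 269/(-14) = -1/14*269 = -269/14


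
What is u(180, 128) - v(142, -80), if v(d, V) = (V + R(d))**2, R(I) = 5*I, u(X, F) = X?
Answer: -396720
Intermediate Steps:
v(d, V) = (V + 5*d)**2
u(180, 128) - v(142, -80) = 180 - (-80 + 5*142)**2 = 180 - (-80 + 710)**2 = 180 - 1*630**2 = 180 - 1*396900 = 180 - 396900 = -396720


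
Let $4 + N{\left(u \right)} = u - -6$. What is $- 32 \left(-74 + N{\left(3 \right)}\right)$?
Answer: $2208$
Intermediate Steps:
$N{\left(u \right)} = 2 + u$ ($N{\left(u \right)} = -4 + \left(u - -6\right) = -4 + \left(u + 6\right) = -4 + \left(6 + u\right) = 2 + u$)
$- 32 \left(-74 + N{\left(3 \right)}\right) = - 32 \left(-74 + \left(2 + 3\right)\right) = - 32 \left(-74 + 5\right) = \left(-32\right) \left(-69\right) = 2208$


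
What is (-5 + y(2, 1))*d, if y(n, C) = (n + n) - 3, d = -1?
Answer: 4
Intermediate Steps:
y(n, C) = -3 + 2*n (y(n, C) = 2*n - 3 = -3 + 2*n)
(-5 + y(2, 1))*d = (-5 + (-3 + 2*2))*(-1) = (-5 + (-3 + 4))*(-1) = (-5 + 1)*(-1) = -4*(-1) = 4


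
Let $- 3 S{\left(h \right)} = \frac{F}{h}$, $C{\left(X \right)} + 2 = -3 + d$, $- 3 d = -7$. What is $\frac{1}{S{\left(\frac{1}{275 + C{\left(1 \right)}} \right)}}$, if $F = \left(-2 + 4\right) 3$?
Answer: $- \frac{3}{1634} \approx -0.001836$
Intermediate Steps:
$d = \frac{7}{3}$ ($d = \left(- \frac{1}{3}\right) \left(-7\right) = \frac{7}{3} \approx 2.3333$)
$C{\left(X \right)} = - \frac{8}{3}$ ($C{\left(X \right)} = -2 + \left(-3 + \frac{7}{3}\right) = -2 - \frac{2}{3} = - \frac{8}{3}$)
$F = 6$ ($F = 2 \cdot 3 = 6$)
$S{\left(h \right)} = - \frac{2}{h}$ ($S{\left(h \right)} = - \frac{6 \frac{1}{h}}{3} = - \frac{2}{h}$)
$\frac{1}{S{\left(\frac{1}{275 + C{\left(1 \right)}} \right)}} = \frac{1}{\left(-2\right) \frac{1}{\frac{1}{275 - \frac{8}{3}}}} = \frac{1}{\left(-2\right) \frac{1}{\frac{1}{\frac{817}{3}}}} = \frac{1}{\left(-2\right) \frac{1}{\frac{3}{817}}} = \frac{1}{\left(-2\right) \frac{817}{3}} = \frac{1}{- \frac{1634}{3}} = - \frac{3}{1634}$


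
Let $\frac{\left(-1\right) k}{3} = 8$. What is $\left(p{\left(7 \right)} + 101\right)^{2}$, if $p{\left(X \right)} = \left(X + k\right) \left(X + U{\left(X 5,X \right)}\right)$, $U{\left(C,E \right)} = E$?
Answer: $18769$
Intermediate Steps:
$k = -24$ ($k = \left(-3\right) 8 = -24$)
$p{\left(X \right)} = 2 X \left(-24 + X\right)$ ($p{\left(X \right)} = \left(X - 24\right) \left(X + X\right) = \left(-24 + X\right) 2 X = 2 X \left(-24 + X\right)$)
$\left(p{\left(7 \right)} + 101\right)^{2} = \left(2 \cdot 7 \left(-24 + 7\right) + 101\right)^{2} = \left(2 \cdot 7 \left(-17\right) + 101\right)^{2} = \left(-238 + 101\right)^{2} = \left(-137\right)^{2} = 18769$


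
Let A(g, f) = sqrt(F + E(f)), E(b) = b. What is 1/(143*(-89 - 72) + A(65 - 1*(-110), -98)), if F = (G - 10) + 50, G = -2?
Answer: -23023/530058589 - 2*I*sqrt(15)/530058589 ≈ -4.3435e-5 - 1.4613e-8*I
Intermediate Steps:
F = 38 (F = (-2 - 10) + 50 = -12 + 50 = 38)
A(g, f) = sqrt(38 + f)
1/(143*(-89 - 72) + A(65 - 1*(-110), -98)) = 1/(143*(-89 - 72) + sqrt(38 - 98)) = 1/(143*(-161) + sqrt(-60)) = 1/(-23023 + 2*I*sqrt(15))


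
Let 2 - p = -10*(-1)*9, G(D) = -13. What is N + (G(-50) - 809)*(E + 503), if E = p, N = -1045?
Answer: -342175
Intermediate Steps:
p = -88 (p = 2 - (-10*(-1))*9 = 2 - 10*9 = 2 - 1*90 = 2 - 90 = -88)
E = -88
N + (G(-50) - 809)*(E + 503) = -1045 + (-13 - 809)*(-88 + 503) = -1045 - 822*415 = -1045 - 341130 = -342175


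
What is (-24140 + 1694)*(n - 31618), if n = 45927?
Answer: -321179814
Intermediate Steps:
(-24140 + 1694)*(n - 31618) = (-24140 + 1694)*(45927 - 31618) = -22446*14309 = -321179814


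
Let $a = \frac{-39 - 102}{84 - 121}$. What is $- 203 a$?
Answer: $- \frac{28623}{37} \approx -773.59$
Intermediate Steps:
$a = \frac{141}{37}$ ($a = - \frac{141}{-37} = \left(-141\right) \left(- \frac{1}{37}\right) = \frac{141}{37} \approx 3.8108$)
$- 203 a = \left(-203\right) \frac{141}{37} = - \frac{28623}{37}$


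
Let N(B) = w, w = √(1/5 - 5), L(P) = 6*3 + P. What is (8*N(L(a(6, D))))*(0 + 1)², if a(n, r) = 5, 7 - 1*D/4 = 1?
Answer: 16*I*√30/5 ≈ 17.527*I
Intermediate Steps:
D = 24 (D = 28 - 4*1 = 28 - 4 = 24)
L(P) = 18 + P
w = 2*I*√30/5 (w = √(⅕ - 5) = √(-24/5) = 2*I*√30/5 ≈ 2.1909*I)
N(B) = 2*I*√30/5
(8*N(L(a(6, D))))*(0 + 1)² = (8*(2*I*√30/5))*(0 + 1)² = (16*I*√30/5)*1² = (16*I*√30/5)*1 = 16*I*√30/5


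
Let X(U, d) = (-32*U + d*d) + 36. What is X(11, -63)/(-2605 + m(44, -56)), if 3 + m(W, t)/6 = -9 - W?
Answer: -3653/2941 ≈ -1.2421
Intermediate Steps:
m(W, t) = -72 - 6*W (m(W, t) = -18 + 6*(-9 - W) = -18 + (-54 - 6*W) = -72 - 6*W)
X(U, d) = 36 + d² - 32*U (X(U, d) = (-32*U + d²) + 36 = (d² - 32*U) + 36 = 36 + d² - 32*U)
X(11, -63)/(-2605 + m(44, -56)) = (36 + (-63)² - 32*11)/(-2605 + (-72 - 6*44)) = (36 + 3969 - 352)/(-2605 + (-72 - 264)) = 3653/(-2605 - 336) = 3653/(-2941) = 3653*(-1/2941) = -3653/2941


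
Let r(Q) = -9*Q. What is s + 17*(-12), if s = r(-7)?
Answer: -141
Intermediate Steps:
s = 63 (s = -9*(-7) = 63)
s + 17*(-12) = 63 + 17*(-12) = 63 - 204 = -141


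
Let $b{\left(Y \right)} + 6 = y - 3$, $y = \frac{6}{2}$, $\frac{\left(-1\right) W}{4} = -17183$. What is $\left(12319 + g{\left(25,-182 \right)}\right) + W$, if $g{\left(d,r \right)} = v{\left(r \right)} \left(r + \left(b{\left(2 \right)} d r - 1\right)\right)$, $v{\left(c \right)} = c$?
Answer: $-4854243$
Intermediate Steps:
$W = 68732$ ($W = \left(-4\right) \left(-17183\right) = 68732$)
$y = 3$ ($y = 6 \cdot \frac{1}{2} = 3$)
$b{\left(Y \right)} = -6$ ($b{\left(Y \right)} = -6 + \left(3 - 3\right) = -6 + 0 = -6$)
$g{\left(d,r \right)} = r \left(-1 + r - 6 d r\right)$ ($g{\left(d,r \right)} = r \left(r + \left(- 6 d r - 1\right)\right) = r \left(r - \left(1 + 6 d r\right)\right) = r \left(-1 + r - 6 d r\right)$)
$\left(12319 + g{\left(25,-182 \right)}\right) + W = \left(12319 - 182 \left(-1 - 182 - 150 \left(-182\right)\right)\right) + 68732 = \left(12319 - 182 \left(-1 - 182 + 27300\right)\right) + 68732 = \left(12319 - 4935294\right) + 68732 = -4922975 + 68732 = -4854243$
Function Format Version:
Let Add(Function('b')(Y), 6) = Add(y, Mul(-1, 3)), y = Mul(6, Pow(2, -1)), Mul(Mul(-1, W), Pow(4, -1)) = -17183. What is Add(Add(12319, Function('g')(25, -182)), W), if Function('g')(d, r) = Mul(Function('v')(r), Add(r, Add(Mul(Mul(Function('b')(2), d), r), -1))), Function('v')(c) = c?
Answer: -4854243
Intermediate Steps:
W = 68732 (W = Mul(-4, -17183) = 68732)
y = 3 (y = Mul(6, Rational(1, 2)) = 3)
Function('b')(Y) = -6 (Function('b')(Y) = Add(-6, Add(3, Mul(-1, 3))) = Add(-6, Add(3, -3)) = Add(-6, 0) = -6)
Function('g')(d, r) = Mul(r, Add(-1, r, Mul(-6, d, r))) (Function('g')(d, r) = Mul(r, Add(r, Add(Mul(Mul(-6, d), r), -1))) = Mul(r, Add(r, Add(Mul(-6, d, r), -1))) = Mul(r, Add(r, Add(-1, Mul(-6, d, r)))) = Mul(r, Add(-1, r, Mul(-6, d, r))))
Add(Add(12319, Function('g')(25, -182)), W) = Add(Add(12319, Mul(-182, Add(-1, -182, Mul(-6, 25, -182)))), 68732) = Add(Add(12319, Mul(-182, Add(-1, -182, 27300))), 68732) = Add(Add(12319, Mul(-182, 27117)), 68732) = Add(Add(12319, -4935294), 68732) = Add(-4922975, 68732) = -4854243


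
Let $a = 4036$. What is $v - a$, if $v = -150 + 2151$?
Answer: $-2035$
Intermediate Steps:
$v = 2001$
$v - a = 2001 - 4036 = -2035$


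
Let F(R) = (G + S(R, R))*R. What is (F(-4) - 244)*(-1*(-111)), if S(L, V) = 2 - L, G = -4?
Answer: -27972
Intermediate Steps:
F(R) = R*(-2 - R) (F(R) = (-4 + (2 - R))*R = (-2 - R)*R = R*(-2 - R))
(F(-4) - 244)*(-1*(-111)) = (-1*(-4)*(2 - 4) - 244)*(-1*(-111)) = (-1*(-4)*(-2) - 244)*111 = (-8 - 244)*111 = -252*111 = -27972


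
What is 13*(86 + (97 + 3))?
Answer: 2418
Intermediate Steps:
13*(86 + (97 + 3)) = 13*(86 + 100) = 13*186 = 2418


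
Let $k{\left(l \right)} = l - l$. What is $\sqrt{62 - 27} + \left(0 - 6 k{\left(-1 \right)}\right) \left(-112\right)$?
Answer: $\sqrt{35} \approx 5.9161$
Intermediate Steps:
$k{\left(l \right)} = 0$
$\sqrt{62 - 27} + \left(0 - 6 k{\left(-1 \right)}\right) \left(-112\right) = \sqrt{62 - 27} + \left(0 - 0\right) \left(-112\right) = \sqrt{35} + \left(0 + 0\right) \left(-112\right) = \sqrt{35} + 0 \left(-112\right) = \sqrt{35} + 0 = \sqrt{35}$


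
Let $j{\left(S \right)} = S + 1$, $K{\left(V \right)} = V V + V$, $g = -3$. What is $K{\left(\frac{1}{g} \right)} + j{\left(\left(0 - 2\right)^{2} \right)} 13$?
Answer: $\frac{583}{9} \approx 64.778$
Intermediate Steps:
$K{\left(V \right)} = V + V^{2}$ ($K{\left(V \right)} = V^{2} + V = V + V^{2}$)
$j{\left(S \right)} = 1 + S$
$K{\left(\frac{1}{g} \right)} + j{\left(\left(0 - 2\right)^{2} \right)} 13 = \frac{1 + \frac{1}{-3}}{-3} + \left(1 + \left(0 - 2\right)^{2}\right) 13 = - \frac{1 - \frac{1}{3}}{3} + \left(1 + \left(-2\right)^{2}\right) 13 = \left(- \frac{1}{3}\right) \frac{2}{3} + \left(1 + 4\right) 13 = - \frac{2}{9} + 5 \cdot 13 = - \frac{2}{9} + 65 = \frac{583}{9}$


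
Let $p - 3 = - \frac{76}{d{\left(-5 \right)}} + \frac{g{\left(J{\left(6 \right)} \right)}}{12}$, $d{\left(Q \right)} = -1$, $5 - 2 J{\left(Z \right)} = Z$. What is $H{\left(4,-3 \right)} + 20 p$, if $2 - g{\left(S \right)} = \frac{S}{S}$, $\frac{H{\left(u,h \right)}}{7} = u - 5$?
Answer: $\frac{4724}{3} \approx 1574.7$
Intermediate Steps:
$J{\left(Z \right)} = \frac{5}{2} - \frac{Z}{2}$
$H{\left(u,h \right)} = -35 + 7 u$ ($H{\left(u,h \right)} = 7 \left(u - 5\right) = 7 \left(-5 + u\right) = -35 + 7 u$)
$g{\left(S \right)} = 1$ ($g{\left(S \right)} = 2 - \frac{S}{S} = 2 - 1 = 1$)
$p = \frac{949}{12}$ ($p = 3 + \left(- \frac{76}{-1} + 1 \cdot \frac{1}{12}\right) = 3 + \left(\left(-76\right) \left(-1\right) + 1 \cdot \frac{1}{12}\right) = 3 + \left(76 + \frac{1}{12}\right) = 3 + \frac{913}{12} = \frac{949}{12} \approx 79.083$)
$H{\left(4,-3 \right)} + 20 p = \left(-35 + 7 \cdot 4\right) + 20 \cdot \frac{949}{12} = \left(-35 + 28\right) + \frac{4745}{3} = -7 + \frac{4745}{3} = \frac{4724}{3}$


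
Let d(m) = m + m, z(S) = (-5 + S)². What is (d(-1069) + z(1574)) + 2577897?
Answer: 5037520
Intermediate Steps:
d(m) = 2*m
(d(-1069) + z(1574)) + 2577897 = (2*(-1069) + (-5 + 1574)²) + 2577897 = (-2138 + 1569²) + 2577897 = (-2138 + 2461761) + 2577897 = 2459623 + 2577897 = 5037520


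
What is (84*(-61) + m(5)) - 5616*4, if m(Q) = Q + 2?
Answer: -27581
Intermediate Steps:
m(Q) = 2 + Q
(84*(-61) + m(5)) - 5616*4 = (84*(-61) + (2 + 5)) - 5616*4 = (-5124 + 7) - 22464 = -5117 - 22464 = -27581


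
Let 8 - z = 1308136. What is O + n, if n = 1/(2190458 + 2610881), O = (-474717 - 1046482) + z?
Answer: -13584558068852/4801339 ≈ -2.8293e+6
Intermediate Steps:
z = -1308128 (z = 8 - 1*1308136 = 8 - 1308136 = -1308128)
O = -2829327 (O = (-474717 - 1046482) - 1308128 = -1521199 - 1308128 = -2829327)
n = 1/4801339 ≈ 2.0828e-7
O + n = -2829327 + 1/4801339 = -13584558068852/4801339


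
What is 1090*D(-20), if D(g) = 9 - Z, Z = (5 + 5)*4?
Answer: -33790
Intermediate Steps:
Z = 40 (Z = 10*4 = 40)
D(g) = -31 (D(g) = 9 - 1*40 = 9 - 40 = -31)
1090*D(-20) = 1090*(-31) = -33790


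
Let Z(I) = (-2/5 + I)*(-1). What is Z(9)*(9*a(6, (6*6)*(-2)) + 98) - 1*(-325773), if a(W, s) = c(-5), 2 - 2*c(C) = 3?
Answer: 3249689/10 ≈ 3.2497e+5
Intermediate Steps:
c(C) = -1/2 (c(C) = 1 - 1/2*3 = 1 - 3/2 = -1/2)
a(W, s) = -1/2
Z(I) = 2/5 - I (Z(I) = (-2*1/5 + I)*(-1) = (-2/5 + I)*(-1) = 2/5 - I)
Z(9)*(9*a(6, (6*6)*(-2)) + 98) - 1*(-325773) = (2/5 - 1*9)*(9*(-1/2) + 98) - 1*(-325773) = (2/5 - 9)*(-9/2 + 98) + 325773 = -43/5*187/2 + 325773 = -8041/10 + 325773 = 3249689/10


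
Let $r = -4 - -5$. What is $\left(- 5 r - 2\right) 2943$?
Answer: $-20601$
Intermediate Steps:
$r = 1$ ($r = -4 + 5 = 1$)
$\left(- 5 r - 2\right) 2943 = \left(\left(-5\right) 1 - 2\right) 2943 = \left(-5 - 2\right) 2943 = \left(-7\right) 2943 = -20601$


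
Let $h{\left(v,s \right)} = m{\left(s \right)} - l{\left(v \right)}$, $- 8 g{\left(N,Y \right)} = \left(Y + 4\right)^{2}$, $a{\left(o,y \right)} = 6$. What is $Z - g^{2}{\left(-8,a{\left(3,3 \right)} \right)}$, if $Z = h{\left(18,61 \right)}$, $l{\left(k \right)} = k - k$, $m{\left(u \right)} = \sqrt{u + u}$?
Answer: $- \frac{625}{4} + \sqrt{122} \approx -145.2$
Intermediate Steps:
$g{\left(N,Y \right)} = - \frac{\left(4 + Y\right)^{2}}{8}$ ($g{\left(N,Y \right)} = - \frac{\left(Y + 4\right)^{2}}{8} = - \frac{\left(4 + Y\right)^{2}}{8}$)
$m{\left(u \right)} = \sqrt{2} \sqrt{u}$ ($m{\left(u \right)} = \sqrt{2 u} = \sqrt{2} \sqrt{u}$)
$l{\left(k \right)} = 0$
$h{\left(v,s \right)} = \sqrt{2} \sqrt{s}$ ($h{\left(v,s \right)} = \sqrt{2} \sqrt{s} - 0 = \sqrt{2} \sqrt{s} + 0 = \sqrt{2} \sqrt{s}$)
$Z = \sqrt{122}$ ($Z = \sqrt{2} \sqrt{61} = \sqrt{122} \approx 11.045$)
$Z - g^{2}{\left(-8,a{\left(3,3 \right)} \right)} = \sqrt{122} - \left(- \frac{\left(4 + 6\right)^{2}}{8}\right)^{2} = \sqrt{122} - \left(- \frac{10^{2}}{8}\right)^{2} = \sqrt{122} - \left(\left(- \frac{1}{8}\right) 100\right)^{2} = \sqrt{122} - \left(- \frac{25}{2}\right)^{2} = \sqrt{122} - \frac{625}{4} = - \frac{625}{4} + \sqrt{122}$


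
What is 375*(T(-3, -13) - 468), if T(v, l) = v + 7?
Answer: -174000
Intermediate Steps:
T(v, l) = 7 + v
375*(T(-3, -13) - 468) = 375*((7 - 3) - 468) = 375*(4 - 468) = 375*(-464) = -174000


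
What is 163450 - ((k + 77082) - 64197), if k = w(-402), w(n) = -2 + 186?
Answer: 150381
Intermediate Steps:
w(n) = 184
k = 184
163450 - ((k + 77082) - 64197) = 163450 - ((184 + 77082) - 64197) = 163450 - (77266 - 64197) = 163450 - 1*13069 = 163450 - 13069 = 150381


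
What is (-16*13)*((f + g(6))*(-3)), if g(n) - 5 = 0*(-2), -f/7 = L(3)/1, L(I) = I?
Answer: -9984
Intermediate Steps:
f = -21 (f = -21/1 = -21 ≈ -21.000)
g(n) = 5 (g(n) = 5 + 0*(-2) = 5 + 0 = 5)
(-16*13)*((f + g(6))*(-3)) = (-16*13)*((-21 + 5)*(-3)) = -(-3328)*(-3) = -208*48 = -9984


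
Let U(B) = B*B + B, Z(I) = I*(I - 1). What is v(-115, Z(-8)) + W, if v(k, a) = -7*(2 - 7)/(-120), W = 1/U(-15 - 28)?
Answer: -701/2408 ≈ -0.29111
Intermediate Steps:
Z(I) = I*(-1 + I)
U(B) = B + B² (U(B) = B² + B = B + B²)
W = 1/1806 (W = 1/((-15 - 28)*(1 + (-15 - 28))) = 1/(-43*(1 - 43)) = 1/(-43*(-42)) = 1/1806 ≈ 0.00055371)
v(k, a) = -7/24 (v(k, a) = -7*(-5)*(-1/120) = 35*(-1/120) = -7/24)
v(-115, Z(-8)) + W = -7/24 + 1/1806 = -701/2408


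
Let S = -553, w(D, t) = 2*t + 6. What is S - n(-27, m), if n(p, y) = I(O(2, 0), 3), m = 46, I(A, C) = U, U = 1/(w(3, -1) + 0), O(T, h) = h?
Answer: -2213/4 ≈ -553.25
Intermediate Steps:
w(D, t) = 6 + 2*t
U = ¼ (U = 1/((6 + 2*(-1)) + 0) = 1/((6 - 2) + 0) = 1/(4 + 0) = 1/4 = ¼ ≈ 0.25000)
I(A, C) = ¼
n(p, y) = ¼
S - n(-27, m) = -553 - 1*¼ = -553 - ¼ = -2213/4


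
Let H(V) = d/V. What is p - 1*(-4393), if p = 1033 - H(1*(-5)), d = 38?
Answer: 27168/5 ≈ 5433.6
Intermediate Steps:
H(V) = 38/V
p = 5203/5 (p = 1033 - 38/(1*(-5)) = 1033 - 38/(-5) = 1033 - 38*(-1)/5 = 1033 - 1*(-38/5) = 1033 + 38/5 = 5203/5 ≈ 1040.6)
p - 1*(-4393) = 5203/5 - 1*(-4393) = 5203/5 + 4393 = 27168/5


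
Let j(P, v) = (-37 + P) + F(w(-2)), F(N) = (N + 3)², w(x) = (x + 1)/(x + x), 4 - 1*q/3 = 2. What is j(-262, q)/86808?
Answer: -4615/1388928 ≈ -0.0033227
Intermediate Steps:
q = 6 (q = 12 - 3*2 = 12 - 6 = 6)
w(x) = (1 + x)/(2*x) (w(x) = (1 + x)/((2*x)) = (1 + x)*(1/(2*x)) = (1 + x)/(2*x))
F(N) = (3 + N)²
j(P, v) = -423/16 + P (j(P, v) = (-37 + P) + (3 + (½)*(1 - 2)/(-2))² = (-37 + P) + (3 + (½)*(-½)*(-1))² = (-37 + P) + (3 + ¼)² = (-37 + P) + (13/4)² = (-37 + P) + 169/16 = -423/16 + P)
j(-262, q)/86808 = (-423/16 - 262)/86808 = -4615/16*1/86808 = -4615/1388928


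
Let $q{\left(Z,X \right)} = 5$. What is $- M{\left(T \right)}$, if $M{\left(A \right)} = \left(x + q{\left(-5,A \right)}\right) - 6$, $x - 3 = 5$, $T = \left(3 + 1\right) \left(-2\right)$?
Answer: $-7$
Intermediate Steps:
$T = -8$ ($T = 4 \left(-2\right) = -8$)
$x = 8$ ($x = 3 + 5 = 8$)
$M{\left(A \right)} = 7$ ($M{\left(A \right)} = \left(8 + 5\right) - 6 = 13 - 6 = 7$)
$- M{\left(T \right)} = \left(-1\right) 7 = -7$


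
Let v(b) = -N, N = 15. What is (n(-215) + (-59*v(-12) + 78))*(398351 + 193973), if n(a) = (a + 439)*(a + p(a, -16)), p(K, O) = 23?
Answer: -24904262580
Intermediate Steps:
v(b) = -15 (v(b) = -1*15 = -15)
n(a) = (23 + a)*(439 + a) (n(a) = (a + 439)*(a + 23) = (439 + a)*(23 + a) = (23 + a)*(439 + a))
(n(-215) + (-59*v(-12) + 78))*(398351 + 193973) = ((10097 + (-215)² + 462*(-215)) + (-59*(-15) + 78))*(398351 + 193973) = ((10097 + 46225 - 99330) + (885 + 78))*592324 = (-43008 + 963)*592324 = -42045*592324 = -24904262580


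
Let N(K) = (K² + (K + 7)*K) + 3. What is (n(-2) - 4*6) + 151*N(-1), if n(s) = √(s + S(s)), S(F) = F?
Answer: -326 + 2*I ≈ -326.0 + 2.0*I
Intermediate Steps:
N(K) = 3 + K² + K*(7 + K) (N(K) = (K² + (7 + K)*K) + 3 = (K² + K*(7 + K)) + 3 = 3 + K² + K*(7 + K))
n(s) = √2*√s (n(s) = √(s + s) = √(2*s) = √2*√s)
(n(-2) - 4*6) + 151*N(-1) = (√2*√(-2) - 4*6) + 151*(3 + 2*(-1)² + 7*(-1)) = (√2*(I*√2) - 24) + 151*(3 + 2*1 - 7) = (2*I - 24) + 151*(3 + 2 - 7) = (-24 + 2*I) + 151*(-2) = (-24 + 2*I) - 302 = -326 + 2*I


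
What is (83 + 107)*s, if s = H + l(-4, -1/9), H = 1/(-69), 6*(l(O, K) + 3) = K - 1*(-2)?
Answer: -318535/621 ≈ -512.94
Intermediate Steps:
l(O, K) = -8/3 + K/6 (l(O, K) = -3 + (K - 1*(-2))/6 = -3 + (K + 2)/6 = -3 + (2 + K)/6 = -3 + (⅓ + K/6) = -8/3 + K/6)
H = -1/69 ≈ -0.014493
s = -3353/1242 (s = -1/69 + (-8/3 + (-1/9)/6) = -1/69 + (-8/3 + (-1*⅑)/6) = -1/69 + (-8/3 + (⅙)*(-⅑)) = -1/69 + (-8/3 - 1/54) = -1/69 - 145/54 = -3353/1242 ≈ -2.6997)
(83 + 107)*s = (83 + 107)*(-3353/1242) = 190*(-3353/1242) = -318535/621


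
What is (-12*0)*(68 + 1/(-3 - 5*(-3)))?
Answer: 0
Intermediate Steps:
(-12*0)*(68 + 1/(-3 - 5*(-3))) = 0*(68 + 1/(-3 + 15)) = 0*(68 + 1/12) = 0*(817/12) = 0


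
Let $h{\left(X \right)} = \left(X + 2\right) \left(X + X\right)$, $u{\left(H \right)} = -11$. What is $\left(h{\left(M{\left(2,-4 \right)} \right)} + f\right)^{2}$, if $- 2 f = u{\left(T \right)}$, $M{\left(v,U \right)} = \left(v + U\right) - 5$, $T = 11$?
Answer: $\frac{22801}{4} \approx 5700.3$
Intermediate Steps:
$M{\left(v,U \right)} = -5 + U + v$ ($M{\left(v,U \right)} = \left(U + v\right) - 5 = -5 + U + v$)
$h{\left(X \right)} = 2 X \left(2 + X\right)$ ($h{\left(X \right)} = \left(2 + X\right) 2 X = 2 X \left(2 + X\right)$)
$f = \frac{11}{2}$ ($f = \left(- \frac{1}{2}\right) \left(-11\right) = \frac{11}{2} \approx 5.5$)
$\left(h{\left(M{\left(2,-4 \right)} \right)} + f\right)^{2} = \left(2 \left(-5 - 4 + 2\right) \left(2 - 7\right) + \frac{11}{2}\right)^{2} = \left(2 \left(-7\right) \left(2 - 7\right) + \frac{11}{2}\right)^{2} = \left(2 \left(-7\right) \left(-5\right) + \frac{11}{2}\right)^{2} = \left(70 + \frac{11}{2}\right)^{2} = \left(\frac{151}{2}\right)^{2} = \frac{22801}{4}$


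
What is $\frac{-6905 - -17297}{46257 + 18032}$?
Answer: $\frac{10392}{64289} \approx 0.16165$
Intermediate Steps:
$\frac{-6905 - -17297}{46257 + 18032} = \frac{-6905 + \left(-6749 + 24046\right)}{64289} = \left(-6905 + 17297\right) \frac{1}{64289} = 10392 \cdot \frac{1}{64289} = \frac{10392}{64289}$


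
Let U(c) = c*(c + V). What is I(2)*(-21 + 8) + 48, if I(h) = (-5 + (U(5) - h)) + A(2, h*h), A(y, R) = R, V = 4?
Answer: -498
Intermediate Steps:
U(c) = c*(4 + c) (U(c) = c*(c + 4) = c*(4 + c))
I(h) = 40 + h**2 - h (I(h) = (-5 + (5*(4 + 5) - h)) + h*h = (-5 + (5*9 - h)) + h**2 = (-5 + (45 - h)) + h**2 = (40 - h) + h**2 = 40 + h**2 - h)
I(2)*(-21 + 8) + 48 = (40 + 2**2 - 1*2)*(-21 + 8) + 48 = (40 + 4 - 2)*(-13) + 48 = 42*(-13) + 48 = -546 + 48 = -498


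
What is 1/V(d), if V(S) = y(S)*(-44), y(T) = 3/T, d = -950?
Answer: 475/66 ≈ 7.1970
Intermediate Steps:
V(S) = -132/S (V(S) = (3/S)*(-44) = -132/S)
1/V(d) = 1/(-132/(-950)) = 1/(-132*(-1/950)) = 1/(66/475) = 475/66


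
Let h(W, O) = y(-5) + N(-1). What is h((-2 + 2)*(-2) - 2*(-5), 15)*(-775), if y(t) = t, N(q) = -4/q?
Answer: 775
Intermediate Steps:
h(W, O) = -1 (h(W, O) = -5 - 4/(-1) = -5 - 4*(-1) = -5 + 4 = -1)
h((-2 + 2)*(-2) - 2*(-5), 15)*(-775) = -1*(-775) = 775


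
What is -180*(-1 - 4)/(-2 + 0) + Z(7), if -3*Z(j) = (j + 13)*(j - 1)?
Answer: -490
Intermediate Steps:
Z(j) = -(-1 + j)*(13 + j)/3 (Z(j) = -(j + 13)*(j - 1)/3 = -(13 + j)*(-1 + j)/3 = -(-1 + j)*(13 + j)/3)
-180*(-1 - 4)/(-2 + 0) + Z(7) = -180*(-1 - 4)/(-2 + 0) + (13/3 - 4*7 - 1/3*7**2) = -180*(-5/(-2)) + (13/3 - 28 - 1/3*49) = -180*(-5*(-1/2)) + (13/3 - 28 - 49/3) = -180*5/2 - 40 = -36*25/2 - 40 = -450 - 40 = -490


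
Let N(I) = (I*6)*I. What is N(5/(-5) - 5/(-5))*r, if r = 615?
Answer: 0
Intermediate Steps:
N(I) = 6*I² (N(I) = (6*I)*I = 6*I²)
N(5/(-5) - 5/(-5))*r = (6*(5/(-5) - 5/(-5))²)*615 = (6*(5*(-⅕) - 5*(-⅕))²)*615 = (6*(-1 + 1)²)*615 = (6*0²)*615 = (6*0)*615 = 0*615 = 0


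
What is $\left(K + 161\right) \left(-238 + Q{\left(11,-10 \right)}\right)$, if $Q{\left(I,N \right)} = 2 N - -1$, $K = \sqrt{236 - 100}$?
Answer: $-41377 - 514 \sqrt{34} \approx -44374.0$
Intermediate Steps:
$K = 2 \sqrt{34}$ ($K = \sqrt{136} = 2 \sqrt{34} \approx 11.662$)
$Q{\left(I,N \right)} = 1 + 2 N$ ($Q{\left(I,N \right)} = 2 N + 1 = 1 + 2 N$)
$\left(K + 161\right) \left(-238 + Q{\left(11,-10 \right)}\right) = \left(2 \sqrt{34} + 161\right) \left(-238 + \left(1 + 2 \left(-10\right)\right)\right) = \left(161 + 2 \sqrt{34}\right) \left(-238 + \left(1 - 20\right)\right) = \left(161 + 2 \sqrt{34}\right) \left(-238 - 19\right) = \left(161 + 2 \sqrt{34}\right) \left(-257\right) = -41377 - 514 \sqrt{34}$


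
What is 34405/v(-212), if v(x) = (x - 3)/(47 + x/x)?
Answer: -330288/43 ≈ -7681.1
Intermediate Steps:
v(x) = -1/16 + x/48 (v(x) = (-3 + x)/(47 + 1) = (-3 + x)/48 = (-3 + x)*(1/48) = -1/16 + x/48)
34405/v(-212) = 34405/(-1/16 + (1/48)*(-212)) = 34405/(-1/16 - 53/12) = 34405/(-215/48) = 34405*(-48/215) = -330288/43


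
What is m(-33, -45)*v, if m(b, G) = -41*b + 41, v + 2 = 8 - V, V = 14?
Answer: -11152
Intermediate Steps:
v = -8 (v = -2 + (8 - 1*14) = -2 + (8 - 14) = -2 - 6 = -8)
m(b, G) = 41 - 41*b
m(-33, -45)*v = (41 - 41*(-33))*(-8) = (41 + 1353)*(-8) = 1394*(-8) = -11152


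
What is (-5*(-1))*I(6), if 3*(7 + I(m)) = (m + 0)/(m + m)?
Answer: -205/6 ≈ -34.167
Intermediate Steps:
I(m) = -41/6 (I(m) = -7 + ((m + 0)/(m + m))/3 = -7 + (m/((2*m)))/3 = -7 + (m*(1/(2*m)))/3 = -7 + (1/3)*(1/2) = -7 + 1/6 = -41/6)
(-5*(-1))*I(6) = -5*(-1)*(-41/6) = 5*(-41/6) = -205/6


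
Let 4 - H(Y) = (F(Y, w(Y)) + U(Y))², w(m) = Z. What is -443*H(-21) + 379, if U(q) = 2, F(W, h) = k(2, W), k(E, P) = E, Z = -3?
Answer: 5695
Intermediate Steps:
w(m) = -3
F(W, h) = 2
H(Y) = -12 (H(Y) = 4 - (2 + 2)² = 4 - 1*4² = 4 - 1*16 = 4 - 16 = -12)
-443*H(-21) + 379 = -443*(-12) + 379 = 5316 + 379 = 5695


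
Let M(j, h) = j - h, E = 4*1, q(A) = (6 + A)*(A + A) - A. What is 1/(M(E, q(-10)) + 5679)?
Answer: 1/5593 ≈ 0.00017879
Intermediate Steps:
q(A) = -A + 2*A*(6 + A) (q(A) = (6 + A)*(2*A) - A = 2*A*(6 + A) - A = -A + 2*A*(6 + A))
E = 4
1/(M(E, q(-10)) + 5679) = 1/((4 - (-10)*(11 + 2*(-10))) + 5679) = 1/((4 - (-10)*(11 - 20)) + 5679) = 1/((4 - (-10)*(-9)) + 5679) = 1/((4 - 1*90) + 5679) = 1/((4 - 90) + 5679) = 1/(-86 + 5679) = 1/5593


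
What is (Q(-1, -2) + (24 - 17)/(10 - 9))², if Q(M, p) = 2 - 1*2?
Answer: 49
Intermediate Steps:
Q(M, p) = 0 (Q(M, p) = 2 - 2 = 0)
(Q(-1, -2) + (24 - 17)/(10 - 9))² = (0 + (24 - 17)/(10 - 9))² = (0 + 7/1)² = (0 + 7*1)² = (0 + 7)² = 7² = 49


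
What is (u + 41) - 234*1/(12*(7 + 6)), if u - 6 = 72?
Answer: 235/2 ≈ 117.50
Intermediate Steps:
u = 78 (u = 6 + 72 = 78)
(u + 41) - 234*1/(12*(7 + 6)) = (78 + 41) - 234*1/(12*(7 + 6)) = 119 - 234/(13*12) = 119 - 234/156 = 119 - 234*1/156 = 119 - 3/2 = 235/2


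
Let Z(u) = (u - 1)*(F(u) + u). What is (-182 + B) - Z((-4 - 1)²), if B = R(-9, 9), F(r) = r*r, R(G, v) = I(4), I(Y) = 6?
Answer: -15776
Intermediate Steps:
R(G, v) = 6
F(r) = r²
B = 6
Z(u) = (-1 + u)*(u + u²) (Z(u) = (u - 1)*(u² + u) = (-1 + u)*(u + u²))
(-182 + B) - Z((-4 - 1)²) = (-182 + 6) - (((-4 - 1)²)³ - (-4 - 1)²) = -176 - (((-5)²)³ - 1*(-5)²) = -176 - (25³ - 1*25) = -176 - (15625 - 25) = -176 - 1*15600 = -176 - 15600 = -15776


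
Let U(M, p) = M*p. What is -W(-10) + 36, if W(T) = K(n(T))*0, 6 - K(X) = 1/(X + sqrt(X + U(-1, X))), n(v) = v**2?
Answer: 36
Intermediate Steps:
K(X) = 6 - 1/X (K(X) = 6 - 1/(X + sqrt(X - X)) = 6 - 1/(X + sqrt(0)) = 6 - 1/(X + 0) = 6 - 1/X)
W(T) = 0 (W(T) = (6 - 1/(T**2))*0 = (6 - 1/T**2)*0 = 0)
-W(-10) + 36 = -1*0 + 36 = 0 + 36 = 36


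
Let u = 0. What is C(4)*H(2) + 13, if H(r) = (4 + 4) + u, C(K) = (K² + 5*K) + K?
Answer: 333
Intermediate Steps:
C(K) = K² + 6*K
H(r) = 8 (H(r) = (4 + 4) + 0 = 8 + 0 = 8)
C(4)*H(2) + 13 = (4*(6 + 4))*8 + 13 = (4*10)*8 + 13 = 40*8 + 13 = 320 + 13 = 333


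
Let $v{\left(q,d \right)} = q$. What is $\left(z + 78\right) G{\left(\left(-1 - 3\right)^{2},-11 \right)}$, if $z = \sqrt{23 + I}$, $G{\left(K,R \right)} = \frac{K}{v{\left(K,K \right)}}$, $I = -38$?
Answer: $78 + i \sqrt{15} \approx 78.0 + 3.873 i$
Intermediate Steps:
$G{\left(K,R \right)} = 1$ ($G{\left(K,R \right)} = \frac{K}{K} = 1$)
$z = i \sqrt{15}$ ($z = \sqrt{23 - 38} = \sqrt{-15} = i \sqrt{15} \approx 3.873 i$)
$\left(z + 78\right) G{\left(\left(-1 - 3\right)^{2},-11 \right)} = \left(i \sqrt{15} + 78\right) 1 = \left(78 + i \sqrt{15}\right) 1 = 78 + i \sqrt{15}$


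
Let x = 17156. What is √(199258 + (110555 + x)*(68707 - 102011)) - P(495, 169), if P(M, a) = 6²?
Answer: -36 + I*√4253087886 ≈ -36.0 + 65216.0*I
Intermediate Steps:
P(M, a) = 36
√(199258 + (110555 + x)*(68707 - 102011)) - P(495, 169) = √(199258 + (110555 + 17156)*(68707 - 102011)) - 1*36 = √(199258 + 127711*(-33304)) - 36 = √(199258 - 4253287144) - 36 = √(-4253087886) - 36 = I*√4253087886 - 36 = -36 + I*√4253087886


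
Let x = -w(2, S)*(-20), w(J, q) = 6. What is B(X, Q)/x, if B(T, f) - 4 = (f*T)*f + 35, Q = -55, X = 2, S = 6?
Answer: 6089/120 ≈ 50.742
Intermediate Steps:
B(T, f) = 39 + T*f² (B(T, f) = 4 + ((f*T)*f + 35) = 4 + ((T*f)*f + 35) = 4 + (T*f² + 35) = 4 + (35 + T*f²) = 39 + T*f²)
x = 120 (x = -1*6*(-20) = -6*(-20) = 120)
B(X, Q)/x = (39 + 2*(-55)²)/120 = (39 + 2*3025)*(1/120) = (39 + 6050)*(1/120) = 6089*(1/120) = 6089/120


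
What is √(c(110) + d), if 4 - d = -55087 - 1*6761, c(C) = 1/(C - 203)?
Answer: √534957855/93 ≈ 248.70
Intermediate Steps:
c(C) = 1/(-203 + C)
d = 61852 (d = 4 - (-55087 - 1*6761) = 4 - (-55087 - 6761) = 4 - 1*(-61848) = 4 + 61848 = 61852)
√(c(110) + d) = √(1/(-203 + 110) + 61852) = √(1/(-93) + 61852) = √(-1/93 + 61852) = √(5752235/93) = √534957855/93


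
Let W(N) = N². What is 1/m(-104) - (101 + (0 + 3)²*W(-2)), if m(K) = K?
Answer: -14249/104 ≈ -137.01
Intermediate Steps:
1/m(-104) - (101 + (0 + 3)²*W(-2)) = 1/(-104) - (101 + (0 + 3)²*(-2)²) = -1/104 - (101 + 3²*4) = -1/104 - (101 + 9*4) = -1/104 - (101 + 36) = -1/104 - 1*137 = -1/104 - 137 = -14249/104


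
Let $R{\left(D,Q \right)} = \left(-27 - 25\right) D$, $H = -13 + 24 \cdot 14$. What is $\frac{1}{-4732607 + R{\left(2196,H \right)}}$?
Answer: $- \frac{1}{4846799} \approx -2.0632 \cdot 10^{-7}$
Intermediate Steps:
$H = 323$ ($H = -13 + 336 = 323$)
$R{\left(D,Q \right)} = - 52 D$
$\frac{1}{-4732607 + R{\left(2196,H \right)}} = \frac{1}{-4732607 - 114192} = \frac{1}{-4846799} = - \frac{1}{4846799}$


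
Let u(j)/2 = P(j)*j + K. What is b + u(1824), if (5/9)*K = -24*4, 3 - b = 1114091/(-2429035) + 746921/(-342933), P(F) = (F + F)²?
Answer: 8087932776428931904819/166599251931 ≈ 4.8547e+10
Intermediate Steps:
P(F) = 4*F² (P(F) = (2*F)² = 4*F²)
b = 4695344599103/832996259655 (b = 3 - (1114091/(-2429035) + 746921/(-342933)) = 3 - (1114091*(-1/2429035) + 746921*(-1/342933)) = 3 - (-1114091/2429035 - 746921/342933) = 3 - 1*(-2196355820138/832996259655) = 3 + 2196355820138/832996259655 = 4695344599103/832996259655 ≈ 5.6367)
K = -864/5 (K = 9*(-24*4)/5 = (9/5)*(-96) = -864/5 ≈ -172.80)
u(j) = -1728/5 + 8*j³ (u(j) = 2*((4*j²)*j - 864/5) = 2*(4*j³ - 864/5) = 2*(-864/5 + 4*j³) = -1728/5 + 8*j³)
b + u(1824) = 4695344599103/832996259655 + (-1728/5 + 8*1824³) = 4695344599103/832996259655 + (-1728/5 + 8*6068404224) = 4695344599103/832996259655 + (-1728/5 + 48547233792) = 4695344599103/832996259655 + 242736167232/5 = 8087932776428931904819/166599251931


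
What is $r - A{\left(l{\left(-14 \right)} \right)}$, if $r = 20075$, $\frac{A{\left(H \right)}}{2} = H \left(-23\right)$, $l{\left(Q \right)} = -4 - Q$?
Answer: $20535$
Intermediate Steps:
$A{\left(H \right)} = - 46 H$ ($A{\left(H \right)} = 2 H \left(-23\right) = 2 \left(- 23 H\right) = - 46 H$)
$r - A{\left(l{\left(-14 \right)} \right)} = 20075 - - 46 \left(-4 - -14\right) = 20075 - - 46 \left(-4 + 14\right) = 20075 - \left(-46\right) 10 = 20075 - -460 = 20075 + 460 = 20535$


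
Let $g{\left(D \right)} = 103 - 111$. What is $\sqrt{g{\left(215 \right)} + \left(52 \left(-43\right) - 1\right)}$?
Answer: $i \sqrt{2245} \approx 47.381 i$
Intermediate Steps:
$g{\left(D \right)} = -8$
$\sqrt{g{\left(215 \right)} + \left(52 \left(-43\right) - 1\right)} = \sqrt{-8 + \left(52 \left(-43\right) - 1\right)} = \sqrt{-8 - 2237} = \sqrt{-2245} = i \sqrt{2245}$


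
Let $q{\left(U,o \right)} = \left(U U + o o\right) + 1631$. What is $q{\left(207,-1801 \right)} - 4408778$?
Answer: $-1120697$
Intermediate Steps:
$q{\left(U,o \right)} = 1631 + U^{2} + o^{2}$ ($q{\left(U,o \right)} = \left(U^{2} + o^{2}\right) + 1631 = 1631 + U^{2} + o^{2}$)
$q{\left(207,-1801 \right)} - 4408778 = \left(1631 + 207^{2} + \left(-1801\right)^{2}\right) - 4408778 = \left(1631 + 42849 + 3243601\right) - 4408778 = 3288081 - 4408778 = -1120697$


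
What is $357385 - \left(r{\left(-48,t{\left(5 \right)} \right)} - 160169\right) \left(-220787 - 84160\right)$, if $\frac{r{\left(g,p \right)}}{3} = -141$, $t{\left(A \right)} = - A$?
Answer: $-48971691239$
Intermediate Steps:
$r{\left(g,p \right)} = -423$ ($r{\left(g,p \right)} = 3 \left(-141\right) = -423$)
$357385 - \left(r{\left(-48,t{\left(5 \right)} \right)} - 160169\right) \left(-220787 - 84160\right) = 357385 - \left(-423 - 160169\right) \left(-220787 - 84160\right) = 357385 - \left(-160592\right) \left(-304947\right) = 357385 - 48972048624 = -48971691239$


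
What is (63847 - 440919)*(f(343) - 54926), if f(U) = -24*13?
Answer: 20828703136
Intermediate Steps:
f(U) = -312
(63847 - 440919)*(f(343) - 54926) = (63847 - 440919)*(-312 - 54926) = -377072*(-55238) = 20828703136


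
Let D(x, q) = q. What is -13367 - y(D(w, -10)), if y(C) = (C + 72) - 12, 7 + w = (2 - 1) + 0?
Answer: -13417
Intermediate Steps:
w = -6 (w = -7 + ((2 - 1) + 0) = -7 + (1 + 0) = -7 + 1 = -6)
y(C) = 60 + C (y(C) = (72 + C) - 12 = 60 + C)
-13367 - y(D(w, -10)) = -13367 - (60 - 10) = -13367 - 1*50 = -13367 - 50 = -13417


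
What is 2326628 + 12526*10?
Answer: 2451888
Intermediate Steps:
2326628 + 12526*10 = 2326628 + 125260 = 2451888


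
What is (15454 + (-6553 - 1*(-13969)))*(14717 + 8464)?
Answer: 530149470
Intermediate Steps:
(15454 + (-6553 - 1*(-13969)))*(14717 + 8464) = (15454 + (-6553 + 13969))*23181 = (15454 + 7416)*23181 = 22870*23181 = 530149470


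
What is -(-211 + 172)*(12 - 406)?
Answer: -15366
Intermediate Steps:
-(-211 + 172)*(12 - 406) = -(-39)*(-394) = -1*15366 = -15366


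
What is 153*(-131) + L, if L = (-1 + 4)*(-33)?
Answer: -20142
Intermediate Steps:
L = -99 (L = 3*(-33) = -99)
153*(-131) + L = 153*(-131) - 99 = -20043 - 99 = -20142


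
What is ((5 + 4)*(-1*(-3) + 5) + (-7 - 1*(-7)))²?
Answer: 5184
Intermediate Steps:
((5 + 4)*(-1*(-3) + 5) + (-7 - 1*(-7)))² = (9*(3 + 5) + (-7 + 7))² = (9*8 + 0)² = (72 + 0)² = 72² = 5184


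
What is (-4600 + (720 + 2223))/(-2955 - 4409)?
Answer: 1657/7364 ≈ 0.22501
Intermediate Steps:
(-4600 + (720 + 2223))/(-2955 - 4409) = (-4600 + 2943)/(-7364) = -1657*(-1/7364) = 1657/7364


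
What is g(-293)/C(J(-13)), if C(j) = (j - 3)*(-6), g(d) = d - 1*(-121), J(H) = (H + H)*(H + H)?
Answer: 86/2019 ≈ 0.042595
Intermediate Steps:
J(H) = 4*H² (J(H) = (2*H)*(2*H) = 4*H²)
g(d) = 121 + d (g(d) = d + 121 = 121 + d)
C(j) = 18 - 6*j (C(j) = (-3 + j)*(-6) = 18 - 6*j)
g(-293)/C(J(-13)) = (121 - 293)/(18 - 24*(-13)²) = -172/(18 - 24*169) = -172/(18 - 6*676) = -172/(18 - 4056) = -172/(-4038) = -172*(-1/4038) = 86/2019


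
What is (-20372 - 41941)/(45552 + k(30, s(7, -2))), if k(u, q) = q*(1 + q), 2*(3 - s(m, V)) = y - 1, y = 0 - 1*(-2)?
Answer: -249252/182243 ≈ -1.3677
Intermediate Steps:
y = 2 (y = 0 + 2 = 2)
s(m, V) = 5/2 (s(m, V) = 3 - (2 - 1)/2 = 3 - ½*1 = 3 - ½ = 5/2)
(-20372 - 41941)/(45552 + k(30, s(7, -2))) = (-20372 - 41941)/(45552 + 5*(1 + 5/2)/2) = -62313/(45552 + (5/2)*(7/2)) = -62313/(45552 + 35/4) = -62313/182243/4 = -62313*4/182243 = -249252/182243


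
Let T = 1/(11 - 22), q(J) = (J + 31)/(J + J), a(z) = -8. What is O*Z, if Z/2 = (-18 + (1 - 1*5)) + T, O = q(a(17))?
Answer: 5589/88 ≈ 63.511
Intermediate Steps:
q(J) = (31 + J)/(2*J) (q(J) = (31 + J)/((2*J)) = (31 + J)*(1/(2*J)) = (31 + J)/(2*J))
O = -23/16 (O = (½)*(31 - 8)/(-8) = (½)*(-⅛)*23 = -23/16 ≈ -1.4375)
T = -1/11 (T = 1/(-11) = -1/11 ≈ -0.090909)
Z = -486/11 (Z = 2*((-18 + (1 - 1*5)) - 1/11) = 2*((-18 + (1 - 5)) - 1/11) = 2*((-18 - 4) - 1/11) = 2*(-22 - 1/11) = 2*(-243/11) = -486/11 ≈ -44.182)
O*Z = -23/16*(-486/11) = 5589/88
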